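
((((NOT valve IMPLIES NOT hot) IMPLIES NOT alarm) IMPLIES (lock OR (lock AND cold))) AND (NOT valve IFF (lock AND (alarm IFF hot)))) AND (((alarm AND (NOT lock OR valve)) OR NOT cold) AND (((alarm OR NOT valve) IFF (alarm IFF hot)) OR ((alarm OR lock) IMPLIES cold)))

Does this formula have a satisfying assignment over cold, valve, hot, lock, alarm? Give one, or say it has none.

cold = False, valve = True, hot = True, lock = True, alarm = False

  (((NOT valve IMPLIES NOT hot) IMPLIES NOT alarm) IMPLIES (lock OR (lock AND cold))) AND (NOT valve IFF (lock AND (alarm IFF hot))) = True
    ((NOT valve IMPLIES NOT hot) IMPLIES NOT alarm) IMPLIES (lock OR (lock AND cold)) = True
      (NOT valve IMPLIES NOT hot) IMPLIES NOT alarm = True
        NOT valve IMPLIES NOT hot = True
          NOT valve = False
          NOT hot = False
        NOT alarm = True
      lock OR (lock AND cold) = True
        lock AND cold = False
    NOT valve IFF (lock AND (alarm IFF hot)) = True
      NOT valve = False
      lock AND (alarm IFF hot) = False
        alarm IFF hot = False
  ((alarm AND (NOT lock OR valve)) OR NOT cold) AND (((alarm OR NOT valve) IFF (alarm IFF hot)) OR ((alarm OR lock) IMPLIES cold)) = True
    (alarm AND (NOT lock OR valve)) OR NOT cold = True
      alarm AND (NOT lock OR valve) = False
        NOT lock OR valve = True
          NOT lock = False
      NOT cold = True
    ((alarm OR NOT valve) IFF (alarm IFF hot)) OR ((alarm OR lock) IMPLIES cold) = True
      (alarm OR NOT valve) IFF (alarm IFF hot) = True
        alarm OR NOT valve = False
          NOT valve = False
        alarm IFF hot = False
      (alarm OR lock) IMPLIES cold = False
        alarm OR lock = True
Both conjuncts True, so the formula holds.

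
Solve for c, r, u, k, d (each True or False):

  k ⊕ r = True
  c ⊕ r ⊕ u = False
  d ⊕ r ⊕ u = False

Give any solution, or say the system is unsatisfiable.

c = True, r = False, u = True, k = True, d = True

k ⊕ r = T ⊕ F = True ✓
c ⊕ r ⊕ u = T ⊕ F ⊕ T = False ✓
d ⊕ r ⊕ u = T ⊕ F ⊕ T = False ✓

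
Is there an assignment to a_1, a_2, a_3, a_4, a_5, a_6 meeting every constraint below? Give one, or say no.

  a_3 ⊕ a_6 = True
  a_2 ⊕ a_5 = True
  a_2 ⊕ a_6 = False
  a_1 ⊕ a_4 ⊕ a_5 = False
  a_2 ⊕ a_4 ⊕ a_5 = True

a_1=T; a_2=F; a_3=T; a_4=F; a_5=T; a_6=F

a_3 ⊕ a_6 = T ⊕ F = True ✓
a_2 ⊕ a_5 = F ⊕ T = True ✓
a_2 ⊕ a_6 = F ⊕ F = False ✓
a_1 ⊕ a_4 ⊕ a_5 = T ⊕ F ⊕ T = False ✓
a_2 ⊕ a_4 ⊕ a_5 = F ⊕ F ⊕ T = True ✓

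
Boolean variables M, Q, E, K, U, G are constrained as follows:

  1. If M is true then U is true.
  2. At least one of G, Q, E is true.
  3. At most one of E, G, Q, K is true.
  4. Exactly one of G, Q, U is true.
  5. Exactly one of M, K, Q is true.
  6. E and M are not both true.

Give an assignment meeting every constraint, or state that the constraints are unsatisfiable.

M: False; Q: True; E: False; K: False; U: False; G: False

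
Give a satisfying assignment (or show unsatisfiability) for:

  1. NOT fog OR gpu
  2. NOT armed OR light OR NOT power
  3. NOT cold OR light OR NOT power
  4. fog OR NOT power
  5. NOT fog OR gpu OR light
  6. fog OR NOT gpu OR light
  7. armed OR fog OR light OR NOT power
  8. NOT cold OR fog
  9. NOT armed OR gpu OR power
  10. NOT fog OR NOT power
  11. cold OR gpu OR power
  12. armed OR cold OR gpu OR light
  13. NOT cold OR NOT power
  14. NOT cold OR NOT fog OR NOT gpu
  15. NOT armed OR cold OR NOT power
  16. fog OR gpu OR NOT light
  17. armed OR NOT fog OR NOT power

Try power = True:
  (fog OR NOT power) forces fog = True.
  clause (NOT fog OR NOT power) is falsified — backtrack.
So power = False.
Try gpu = False:
  (NOT fog OR gpu) forces fog = False.
  (NOT cold OR fog) forces cold = False.
  clause (cold OR gpu OR power) is falsified — backtrack.
So gpu = True.
Try cold = True:
  (NOT cold OR fog) forces fog = True.
  clause (NOT cold OR NOT fog OR NOT gpu) is falsified — backtrack.
So cold = False.
Set light = True.
Set fog = True.
Set armed = False.
All clauses satisfied.

power=F, gpu=T, cold=F, light=T, fog=T, armed=F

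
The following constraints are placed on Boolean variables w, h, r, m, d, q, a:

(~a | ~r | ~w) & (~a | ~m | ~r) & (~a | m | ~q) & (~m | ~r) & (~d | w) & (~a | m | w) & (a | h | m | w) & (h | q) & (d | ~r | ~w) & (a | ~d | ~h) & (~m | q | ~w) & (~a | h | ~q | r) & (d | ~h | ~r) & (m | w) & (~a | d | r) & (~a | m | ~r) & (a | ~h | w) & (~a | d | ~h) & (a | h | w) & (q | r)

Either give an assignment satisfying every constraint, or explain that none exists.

Set w = True.
Set h = True.
Try r = True:
  (~a | ~r | ~w) forces a = False.
  (~m | ~r) forces m = False.
  (d | ~r | ~w) forces d = True.
  clause (a | ~d | ~h) is falsified — backtrack.
So r = False.
  then (q | r) forces q = True.
Set m = True.
Set d = True.
  then (a | ~d | ~h) forces a = True.
All clauses satisfied.

w=T, h=T, r=F, m=T, d=T, q=T, a=T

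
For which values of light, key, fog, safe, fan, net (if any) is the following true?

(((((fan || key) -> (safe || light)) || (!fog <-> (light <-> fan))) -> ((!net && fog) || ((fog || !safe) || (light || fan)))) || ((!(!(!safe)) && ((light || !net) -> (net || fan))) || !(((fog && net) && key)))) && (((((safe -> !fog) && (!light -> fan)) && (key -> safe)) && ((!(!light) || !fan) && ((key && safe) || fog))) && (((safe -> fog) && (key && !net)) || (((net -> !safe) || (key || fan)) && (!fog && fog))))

Case fog = True: the formula simplifies to (((!safe && (!light -> fan)) && (key -> safe)) && (!(!light) || !fan)) && (key && !net).
  key = True: simplifies to (((!safe && (!light -> fan)) && safe) && (!(!light) || !fan)) && !net.
    safe = True: the conjunct !safe is False.
    safe = False: the conjunct safe is False.
  key = False: the conjunct key is False.
Case fog = False: the formula simplifies to (((!light -> fan) && (key -> safe)) && ((!(!light) || !fan) && (key && safe))) && (!safe && (key && !net)).
  safe = True: the conjunct !safe is False.
  safe = False: the conjunct safe is False.
Both cases fail — unsatisfiable.

The formula is unsatisfiable.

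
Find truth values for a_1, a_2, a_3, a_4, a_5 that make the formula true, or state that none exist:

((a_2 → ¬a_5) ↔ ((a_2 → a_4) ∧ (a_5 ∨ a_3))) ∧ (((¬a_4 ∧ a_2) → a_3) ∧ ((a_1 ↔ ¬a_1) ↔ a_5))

a_1: False, a_2: True, a_3: True, a_4: True, a_5: False

  (a_2 → ¬a_5) ↔ ((a_2 → a_4) ∧ (a_5 ∨ a_3)) = True
    a_2 → ¬a_5 = True
      ¬a_5 = True
    (a_2 → a_4) ∧ (a_5 ∨ a_3) = True
      a_2 → a_4 = True
      a_5 ∨ a_3 = True
  ((¬a_4 ∧ a_2) → a_3) ∧ ((a_1 ↔ ¬a_1) ↔ a_5) = True
    (¬a_4 ∧ a_2) → a_3 = True
      ¬a_4 ∧ a_2 = False
        ¬a_4 = False
    (a_1 ↔ ¬a_1) ↔ a_5 = True
      a_1 ↔ ¬a_1 = False
        ¬a_1 = True
Both conjuncts True, so the formula holds.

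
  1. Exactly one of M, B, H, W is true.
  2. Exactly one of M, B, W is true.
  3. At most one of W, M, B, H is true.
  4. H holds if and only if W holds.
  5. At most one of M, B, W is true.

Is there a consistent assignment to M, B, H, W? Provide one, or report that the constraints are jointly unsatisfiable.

M = True, B = False, H = False, W = False

  (1) {M, B, H, W}: 1 true — exactly one ✓
  (2) {M, B, W}: 1 true — exactly one ✓
  (3) {W, M, B, H}: 1 true — at most one ✓
  (4) H=F, W=F — same ✓
  (5) {M, B, W}: 1 true — at most one ✓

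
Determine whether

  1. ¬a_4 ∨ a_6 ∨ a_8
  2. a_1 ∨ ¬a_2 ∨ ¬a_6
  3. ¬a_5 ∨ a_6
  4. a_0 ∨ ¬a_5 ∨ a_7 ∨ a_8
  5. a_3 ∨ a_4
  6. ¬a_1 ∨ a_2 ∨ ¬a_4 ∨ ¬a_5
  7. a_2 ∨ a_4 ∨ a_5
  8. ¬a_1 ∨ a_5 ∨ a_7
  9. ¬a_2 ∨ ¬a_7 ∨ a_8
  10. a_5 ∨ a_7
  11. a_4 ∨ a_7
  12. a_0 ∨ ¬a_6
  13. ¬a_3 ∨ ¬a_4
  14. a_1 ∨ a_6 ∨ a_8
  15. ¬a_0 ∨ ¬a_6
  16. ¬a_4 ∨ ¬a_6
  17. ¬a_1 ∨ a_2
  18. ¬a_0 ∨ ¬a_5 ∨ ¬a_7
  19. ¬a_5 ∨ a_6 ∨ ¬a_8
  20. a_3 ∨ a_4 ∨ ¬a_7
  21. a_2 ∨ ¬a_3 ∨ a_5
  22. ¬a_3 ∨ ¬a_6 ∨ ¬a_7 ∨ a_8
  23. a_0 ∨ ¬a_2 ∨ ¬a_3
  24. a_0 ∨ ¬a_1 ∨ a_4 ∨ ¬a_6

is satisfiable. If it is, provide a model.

a_0 = True, a_1 = False, a_2 = False, a_3 = False, a_4 = True, a_5 = False, a_6 = False, a_7 = True, a_8 = True

Set a_0 = True.
  then (¬a_0 ∨ ¬a_6) forces a_6 = False.
  then (¬a_5 ∨ a_6) forces a_5 = False.
  then (a_5 ∨ a_7) forces a_7 = True.
Set a_1 = False.
  then (a_1 ∨ a_6 ∨ a_8) forces a_8 = True.
Set a_2 = False.
  then (a_2 ∨ a_4 ∨ a_5) forces a_4 = True.
  then (¬a_3 ∨ ¬a_4) forces a_3 = False.
All clauses satisfied.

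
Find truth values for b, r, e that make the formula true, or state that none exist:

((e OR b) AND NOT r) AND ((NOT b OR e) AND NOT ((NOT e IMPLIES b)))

The formula is unsatisfiable.

Case b = True: the conjunct NOT ((NOT e IMPLIES b)) becomes NOT ((NOT e IMPLIES True)) = False.
Case b = False: the formula simplifies to (e AND NOT r) AND NOT e.
  e = True: the conjunct NOT e is False.
  e = False: the conjunct e is False.
Both cases fail — unsatisfiable.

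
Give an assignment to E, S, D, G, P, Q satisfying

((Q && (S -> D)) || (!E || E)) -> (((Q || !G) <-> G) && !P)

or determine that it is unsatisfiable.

E=T, S=T, D=F, G=T, P=F, Q=T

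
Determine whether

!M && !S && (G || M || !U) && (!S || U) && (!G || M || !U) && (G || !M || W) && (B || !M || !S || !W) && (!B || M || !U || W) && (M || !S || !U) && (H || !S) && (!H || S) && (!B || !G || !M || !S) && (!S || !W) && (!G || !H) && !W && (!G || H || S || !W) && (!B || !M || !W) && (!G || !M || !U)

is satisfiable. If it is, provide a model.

S=F; H=F; G=F; U=F; B=F; M=F; W=F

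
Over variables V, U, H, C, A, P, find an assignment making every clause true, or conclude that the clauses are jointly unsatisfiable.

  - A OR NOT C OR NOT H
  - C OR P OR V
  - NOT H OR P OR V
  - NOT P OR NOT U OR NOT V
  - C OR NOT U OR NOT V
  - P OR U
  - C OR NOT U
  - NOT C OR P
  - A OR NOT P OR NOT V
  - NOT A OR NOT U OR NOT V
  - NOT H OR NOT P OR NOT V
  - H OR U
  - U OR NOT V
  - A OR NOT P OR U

V=F, U=T, H=F, C=T, A=T, P=T

Try V = True:
  (U OR NOT V) forces U = True.
  (NOT P OR NOT U OR NOT V) forces P = False.
  (C OR NOT U OR NOT V) forces C = True.
  clause (NOT C OR P) is falsified — backtrack.
So V = False.
Set U = True.
  then (C OR NOT U) forces C = True.
  then (NOT C OR P) forces P = True.
Set H = False.
Set A = True.
All clauses satisfied.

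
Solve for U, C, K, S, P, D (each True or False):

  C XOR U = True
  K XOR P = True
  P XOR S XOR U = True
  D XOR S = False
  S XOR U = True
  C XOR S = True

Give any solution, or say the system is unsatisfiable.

Unsatisfiable — no assignment works.

Adding constraints 1, 5, 6 mod 2: every variable appears an even number of times on the left, so the left side is 0.
But the right sides sum to 1 (mod 2). 0 ≠ 1 — the system is inconsistent.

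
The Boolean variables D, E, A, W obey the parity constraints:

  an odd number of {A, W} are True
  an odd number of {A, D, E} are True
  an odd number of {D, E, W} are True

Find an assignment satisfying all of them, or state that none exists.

Adding constraints 1, 2, 3 mod 2: every variable appears an even number of times on the left, so the left side is 0.
But the right sides sum to 1 (mod 2). 0 ≠ 1 — the system is inconsistent.

UNSATISFIABLE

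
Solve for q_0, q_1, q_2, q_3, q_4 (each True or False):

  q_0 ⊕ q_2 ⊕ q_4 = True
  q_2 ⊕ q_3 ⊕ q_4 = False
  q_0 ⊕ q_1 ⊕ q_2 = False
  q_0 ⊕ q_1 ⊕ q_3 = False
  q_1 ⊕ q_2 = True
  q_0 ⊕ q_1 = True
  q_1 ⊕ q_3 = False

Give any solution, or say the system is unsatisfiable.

UNSATISFIABLE

Adding constraints 1, 2, 3, 4, 5, 6 mod 2: every variable appears an even number of times on the left, so the left side is 0.
But the right sides sum to 1 (mod 2). 0 ≠ 1 — the system is inconsistent.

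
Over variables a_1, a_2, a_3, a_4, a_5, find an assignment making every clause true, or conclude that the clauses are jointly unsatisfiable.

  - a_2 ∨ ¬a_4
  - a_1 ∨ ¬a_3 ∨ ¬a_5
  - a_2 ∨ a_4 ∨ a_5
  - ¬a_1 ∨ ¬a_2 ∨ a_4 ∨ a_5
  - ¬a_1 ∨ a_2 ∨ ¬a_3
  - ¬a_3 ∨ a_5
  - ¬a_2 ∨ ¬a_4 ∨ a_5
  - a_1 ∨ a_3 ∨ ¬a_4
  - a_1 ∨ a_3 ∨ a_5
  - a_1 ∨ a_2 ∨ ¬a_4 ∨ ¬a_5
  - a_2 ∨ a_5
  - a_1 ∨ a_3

Try a_1 = False:
  (a_1 ∨ a_3) forces a_3 = True.
  (a_1 ∨ ¬a_3 ∨ ¬a_5) forces a_5 = False.
  clause (¬a_3 ∨ a_5) is falsified — backtrack.
So a_1 = True.
Set a_2 = False.
  then (a_2 ∨ ¬a_4) forces a_4 = False.
  then (a_2 ∨ a_4 ∨ a_5) forces a_5 = True.
  then (¬a_1 ∨ a_2 ∨ ¬a_3) forces a_3 = False.
All clauses satisfied.

a_1: True, a_2: False, a_3: False, a_4: False, a_5: True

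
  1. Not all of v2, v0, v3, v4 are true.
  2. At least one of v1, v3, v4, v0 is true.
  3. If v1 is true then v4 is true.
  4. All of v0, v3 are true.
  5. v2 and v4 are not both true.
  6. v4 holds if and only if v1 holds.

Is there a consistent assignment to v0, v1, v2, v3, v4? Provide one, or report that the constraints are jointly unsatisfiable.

v0: True, v1: False, v2: False, v3: True, v4: False

  (1) {v2, v0, v3, v4}: 2/4 true — not all ✓
  (2) {v1, v3, v4, v0}: 2 true — at least one ✓
  (3) v1=F ⇒ v4: vacuous ✓
  (4) {v0, v3}: all 2 true ✓
  (5) v2=F, v4=F — not both ✓
  (6) v4=F, v1=F — same ✓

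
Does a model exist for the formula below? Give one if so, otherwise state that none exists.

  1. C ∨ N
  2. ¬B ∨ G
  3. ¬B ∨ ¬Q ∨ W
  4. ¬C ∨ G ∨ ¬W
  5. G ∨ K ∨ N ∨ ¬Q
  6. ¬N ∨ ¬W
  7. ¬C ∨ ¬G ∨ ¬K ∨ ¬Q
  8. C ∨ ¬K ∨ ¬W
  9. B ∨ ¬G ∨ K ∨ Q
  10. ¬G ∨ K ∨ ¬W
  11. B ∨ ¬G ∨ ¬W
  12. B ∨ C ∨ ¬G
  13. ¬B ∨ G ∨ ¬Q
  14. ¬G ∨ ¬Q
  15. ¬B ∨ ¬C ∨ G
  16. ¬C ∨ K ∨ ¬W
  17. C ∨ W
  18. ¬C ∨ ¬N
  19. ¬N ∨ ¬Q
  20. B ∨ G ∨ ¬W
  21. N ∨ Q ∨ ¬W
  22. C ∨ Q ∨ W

C = True; W = False; Q = False; G = False; K = False; B = False; N = False

Try C = False:
  (C ∨ N) forces N = True.
  (¬N ∨ ¬W) forces W = False.
  clause (C ∨ W) is falsified — backtrack.
So C = True.
  then (¬C ∨ ¬N) forces N = False.
Try W = True:
  (¬C ∨ G ∨ ¬W) forces G = True.
  (¬G ∨ K ∨ ¬W) forces K = True.
  (¬C ∨ ¬G ∨ ¬K ∨ ¬Q) forces Q = False.
  clause (N ∨ Q ∨ ¬W) is falsified — backtrack.
So W = False.
Set Q = False.
Set G = False.
  then (¬B ∨ G) forces B = False.
Set K = False.
All clauses satisfied.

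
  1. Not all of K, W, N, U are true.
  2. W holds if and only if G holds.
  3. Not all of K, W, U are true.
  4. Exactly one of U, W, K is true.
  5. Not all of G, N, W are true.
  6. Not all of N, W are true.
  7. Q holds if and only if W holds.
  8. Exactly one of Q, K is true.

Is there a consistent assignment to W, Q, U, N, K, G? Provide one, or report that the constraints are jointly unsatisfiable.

W = True, Q = True, U = False, N = False, K = False, G = True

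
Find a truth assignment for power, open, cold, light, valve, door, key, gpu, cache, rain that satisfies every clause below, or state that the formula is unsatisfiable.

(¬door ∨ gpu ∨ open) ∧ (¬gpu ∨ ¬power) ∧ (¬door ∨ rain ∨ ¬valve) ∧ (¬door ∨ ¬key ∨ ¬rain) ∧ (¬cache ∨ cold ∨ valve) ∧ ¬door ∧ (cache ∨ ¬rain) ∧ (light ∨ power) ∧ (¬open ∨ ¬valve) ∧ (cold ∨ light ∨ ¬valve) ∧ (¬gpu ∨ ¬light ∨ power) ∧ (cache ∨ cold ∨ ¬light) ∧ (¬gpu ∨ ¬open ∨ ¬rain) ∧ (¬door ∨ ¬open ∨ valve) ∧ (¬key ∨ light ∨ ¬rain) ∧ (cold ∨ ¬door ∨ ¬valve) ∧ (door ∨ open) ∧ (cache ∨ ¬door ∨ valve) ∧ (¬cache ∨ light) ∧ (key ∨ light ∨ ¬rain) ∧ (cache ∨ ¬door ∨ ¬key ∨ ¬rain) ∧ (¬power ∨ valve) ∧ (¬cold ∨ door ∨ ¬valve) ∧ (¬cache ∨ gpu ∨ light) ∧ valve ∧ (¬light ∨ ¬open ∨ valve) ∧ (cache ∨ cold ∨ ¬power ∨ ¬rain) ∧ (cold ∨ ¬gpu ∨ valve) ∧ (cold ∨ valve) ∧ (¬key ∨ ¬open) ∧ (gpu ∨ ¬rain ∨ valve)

UNSATISFIABLE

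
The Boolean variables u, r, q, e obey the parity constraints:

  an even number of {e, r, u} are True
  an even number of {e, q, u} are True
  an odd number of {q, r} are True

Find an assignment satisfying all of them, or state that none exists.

Adding constraints 1, 2, 3 mod 2: every variable appears an even number of times on the left, so the left side is 0.
But the right sides sum to 1 (mod 2). 0 ≠ 1 — the system is inconsistent.

No satisfying assignment exists.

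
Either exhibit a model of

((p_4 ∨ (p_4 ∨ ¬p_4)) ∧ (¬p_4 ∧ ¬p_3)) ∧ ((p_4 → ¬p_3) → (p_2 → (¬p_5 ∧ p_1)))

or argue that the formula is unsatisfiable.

p_1=T, p_2=F, p_3=F, p_4=F, p_5=F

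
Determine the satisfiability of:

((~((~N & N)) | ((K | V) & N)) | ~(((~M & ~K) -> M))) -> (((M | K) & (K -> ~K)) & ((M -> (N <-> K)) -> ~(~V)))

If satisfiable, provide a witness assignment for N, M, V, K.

N: False, M: True, V: True, K: False

  ((~((~N & N)) | ((K | V) & N)) | ~(((~M & ~K) -> M))) -> (((M | K) & (K -> ~K)) & ((M -> (N <-> K)) -> ~(~V))) = True
    (~((~N & N)) | ((K | V) & N)) | ~(((~M & ~K) -> M)) = True
      ~((~N & N)) | ((K | V) & N) = True
        ~((~N & N)) = True
          ~N & N = False
            ~N = True
        (K | V) & N = False
          K | V = True
      ~(((~M & ~K) -> M)) = False
        (~M & ~K) -> M = True
          ~M & ~K = False
            ~M = False
            ~K = True
    ((M | K) & (K -> ~K)) & ((M -> (N <-> K)) -> ~(~V)) = True
      (M | K) & (K -> ~K) = True
        M | K = True
        K -> ~K = True
          ~K = True
      (M -> (N <-> K)) -> ~(~V) = True
        M -> (N <-> K) = True
          N <-> K = True
        ~(~V) = True
          ~V = False
The formula evaluates to True.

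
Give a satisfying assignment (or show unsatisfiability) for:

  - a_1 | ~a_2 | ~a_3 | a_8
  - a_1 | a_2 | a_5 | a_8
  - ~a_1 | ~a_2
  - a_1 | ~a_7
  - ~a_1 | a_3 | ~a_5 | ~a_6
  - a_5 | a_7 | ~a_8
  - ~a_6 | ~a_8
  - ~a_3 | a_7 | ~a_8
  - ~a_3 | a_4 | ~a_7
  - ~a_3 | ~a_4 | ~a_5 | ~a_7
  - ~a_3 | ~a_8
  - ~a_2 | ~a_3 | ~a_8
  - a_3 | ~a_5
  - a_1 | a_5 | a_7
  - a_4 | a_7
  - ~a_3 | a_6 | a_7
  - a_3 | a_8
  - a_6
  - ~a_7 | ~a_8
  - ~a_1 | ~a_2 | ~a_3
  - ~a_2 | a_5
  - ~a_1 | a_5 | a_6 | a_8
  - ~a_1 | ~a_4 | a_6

a_1=T, a_2=F, a_3=T, a_4=T, a_5=T, a_6=T, a_7=F, a_8=F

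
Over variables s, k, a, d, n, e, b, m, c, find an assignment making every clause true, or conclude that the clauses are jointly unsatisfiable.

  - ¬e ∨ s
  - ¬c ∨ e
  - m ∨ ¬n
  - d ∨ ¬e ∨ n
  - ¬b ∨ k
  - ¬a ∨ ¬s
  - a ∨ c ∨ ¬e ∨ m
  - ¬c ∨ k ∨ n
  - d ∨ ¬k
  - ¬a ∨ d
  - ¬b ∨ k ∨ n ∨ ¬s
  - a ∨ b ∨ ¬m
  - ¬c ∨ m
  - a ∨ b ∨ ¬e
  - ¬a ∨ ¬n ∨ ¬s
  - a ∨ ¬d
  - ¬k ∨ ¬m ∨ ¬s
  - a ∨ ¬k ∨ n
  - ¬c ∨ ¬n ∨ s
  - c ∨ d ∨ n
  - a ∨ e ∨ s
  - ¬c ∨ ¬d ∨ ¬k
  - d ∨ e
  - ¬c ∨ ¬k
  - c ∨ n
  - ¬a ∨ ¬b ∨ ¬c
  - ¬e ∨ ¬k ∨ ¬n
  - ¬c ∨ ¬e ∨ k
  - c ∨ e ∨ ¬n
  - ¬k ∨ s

No satisfying assignment exists.

Case e = True:
  (¬e ∨ s) forces s = True.
  (¬a ∨ ¬s) forces a = False.
  (a ∨ b ∨ ¬e) forces b = True.
  (¬b ∨ k) forces k = True.
  (d ∨ ¬k) forces d = True.
  Clause (a ∨ ¬d) is falsified — contradiction.
Case e = False:
  (¬c ∨ e) forces c = False.
  (d ∨ e) forces d = True.
  (a ∨ ¬d) forces a = True.
  (¬a ∨ ¬s) forces s = False.
  (c ∨ n) forces n = True.
  Clause (c ∨ e ∨ ¬n) is falsified — contradiction.
Both cases fail, so the formula is unsatisfiable.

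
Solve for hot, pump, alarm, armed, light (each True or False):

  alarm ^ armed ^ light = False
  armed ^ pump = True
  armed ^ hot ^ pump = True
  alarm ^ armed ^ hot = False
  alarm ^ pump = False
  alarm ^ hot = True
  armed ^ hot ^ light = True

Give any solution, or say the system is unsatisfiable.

Unsatisfiable

Adding constraints 3, 4, 5 mod 2: every variable appears an even number of times on the left, so the left side is 0.
But the right sides sum to 1 (mod 2). 0 ≠ 1 — the system is inconsistent.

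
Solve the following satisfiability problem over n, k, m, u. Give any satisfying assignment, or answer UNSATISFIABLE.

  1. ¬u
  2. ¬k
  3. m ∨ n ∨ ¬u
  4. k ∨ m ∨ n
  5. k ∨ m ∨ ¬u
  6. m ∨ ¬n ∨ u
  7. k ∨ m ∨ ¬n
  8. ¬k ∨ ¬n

Unit clause (¬u) forces u = False.
Unit clause (¬k) forces k = False.
Set n = False.
  then (k ∨ m ∨ n) forces m = True.
All clauses satisfied.

n = False, k = False, m = True, u = False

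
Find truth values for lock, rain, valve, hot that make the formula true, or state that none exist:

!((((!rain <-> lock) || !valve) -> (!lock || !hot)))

lock = True; rain = False; valve = False; hot = True

  !((((!rain <-> lock) || !valve) -> (!lock || !hot))) = True
    ((!rain <-> lock) || !valve) -> (!lock || !hot) = False
      (!rain <-> lock) || !valve = True
        !rain <-> lock = True
          !rain = True
        !valve = True
      !lock || !hot = False
        !lock = False
        !hot = False
The formula evaluates to True.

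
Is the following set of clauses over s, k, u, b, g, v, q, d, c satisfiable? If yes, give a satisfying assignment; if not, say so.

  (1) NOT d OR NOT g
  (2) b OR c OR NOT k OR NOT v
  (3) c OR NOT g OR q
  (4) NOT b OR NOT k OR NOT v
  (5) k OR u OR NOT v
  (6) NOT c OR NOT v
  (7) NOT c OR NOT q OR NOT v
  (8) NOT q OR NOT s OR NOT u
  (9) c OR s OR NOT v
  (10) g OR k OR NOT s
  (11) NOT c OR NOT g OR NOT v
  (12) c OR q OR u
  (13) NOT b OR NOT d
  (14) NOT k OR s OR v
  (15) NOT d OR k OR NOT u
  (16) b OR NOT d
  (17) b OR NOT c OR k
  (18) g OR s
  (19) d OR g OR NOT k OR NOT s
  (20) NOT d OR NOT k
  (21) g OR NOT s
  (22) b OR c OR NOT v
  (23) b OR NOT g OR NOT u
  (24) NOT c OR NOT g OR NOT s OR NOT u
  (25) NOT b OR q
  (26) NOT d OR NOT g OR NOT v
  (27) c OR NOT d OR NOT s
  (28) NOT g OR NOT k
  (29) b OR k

s=T; k=F; u=F; b=T; g=T; v=F; q=T; d=F; c=F

Set s = True.
  then (g OR NOT s) forces g = True.
  then (NOT g OR NOT k) forces k = False.
  then (b OR k) forces b = True.
  then (NOT d OR NOT g) forces d = False.
  then (NOT b OR q) forces q = True.
  then (NOT q OR NOT s OR NOT u) forces u = False.
  then (k OR u OR NOT v) forces v = False.
Set c = False.
All clauses satisfied.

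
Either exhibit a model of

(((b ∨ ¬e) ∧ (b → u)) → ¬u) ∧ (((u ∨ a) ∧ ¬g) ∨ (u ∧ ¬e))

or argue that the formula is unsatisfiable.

u: False; b: True; g: False; a: True; e: False

  ((b ∨ ¬e) ∧ (b → u)) → ¬u = True
    (b ∨ ¬e) ∧ (b → u) = False
      b ∨ ¬e = True
        ¬e = True
      b → u = False
    ¬u = True
  ((u ∨ a) ∧ ¬g) ∨ (u ∧ ¬e) = True
    (u ∨ a) ∧ ¬g = True
      u ∨ a = True
      ¬g = True
    u ∧ ¬e = False
      ¬e = True
Both conjuncts True, so the formula holds.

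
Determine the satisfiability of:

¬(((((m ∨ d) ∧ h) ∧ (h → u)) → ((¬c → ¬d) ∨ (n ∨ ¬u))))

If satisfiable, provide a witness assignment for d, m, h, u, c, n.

d=T, m=F, h=T, u=T, c=F, n=F

  ¬(((((m ∨ d) ∧ h) ∧ (h → u)) → ((¬c → ¬d) ∨ (n ∨ ¬u)))) = True
    (((m ∨ d) ∧ h) ∧ (h → u)) → ((¬c → ¬d) ∨ (n ∨ ¬u)) = False
      ((m ∨ d) ∧ h) ∧ (h → u) = True
        (m ∨ d) ∧ h = True
          m ∨ d = True
        h → u = True
      (¬c → ¬d) ∨ (n ∨ ¬u) = False
        ¬c → ¬d = False
          ¬c = True
          ¬d = False
        n ∨ ¬u = False
          ¬u = False
The formula evaluates to True.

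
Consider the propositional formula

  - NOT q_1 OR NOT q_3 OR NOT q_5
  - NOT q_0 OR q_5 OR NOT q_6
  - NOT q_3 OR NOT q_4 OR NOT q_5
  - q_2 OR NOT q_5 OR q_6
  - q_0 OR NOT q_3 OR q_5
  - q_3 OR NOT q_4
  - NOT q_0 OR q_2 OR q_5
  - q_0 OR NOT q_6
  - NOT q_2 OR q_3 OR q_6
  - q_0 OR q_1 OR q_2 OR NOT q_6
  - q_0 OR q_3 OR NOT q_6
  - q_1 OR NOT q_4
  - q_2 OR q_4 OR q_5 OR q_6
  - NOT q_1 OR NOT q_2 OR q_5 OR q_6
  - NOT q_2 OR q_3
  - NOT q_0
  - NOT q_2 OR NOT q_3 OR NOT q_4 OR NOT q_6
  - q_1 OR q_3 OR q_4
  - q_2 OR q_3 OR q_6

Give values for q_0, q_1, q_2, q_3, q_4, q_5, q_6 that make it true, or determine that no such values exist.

q_0: False, q_1: False, q_2: True, q_3: True, q_4: False, q_5: True, q_6: False

Unit clause (NOT q_0) forces q_0 = False.
In (q_0 OR NOT q_6) only NOT q_6 is left, so q_6 = False.
Set q_1 = False.
  then (q_1 OR NOT q_4) forces q_4 = False.
  then (q_1 OR q_3 OR q_4) forces q_3 = True.
  then (q_0 OR NOT q_3 OR q_5) forces q_5 = True.
  then (q_2 OR NOT q_5 OR q_6) forces q_2 = True.
All clauses satisfied.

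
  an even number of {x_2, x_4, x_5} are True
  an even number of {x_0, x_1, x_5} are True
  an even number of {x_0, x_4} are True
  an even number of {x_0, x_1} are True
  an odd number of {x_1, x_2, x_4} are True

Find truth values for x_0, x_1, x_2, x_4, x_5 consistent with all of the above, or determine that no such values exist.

x_0=T, x_1=T, x_2=T, x_4=T, x_5=F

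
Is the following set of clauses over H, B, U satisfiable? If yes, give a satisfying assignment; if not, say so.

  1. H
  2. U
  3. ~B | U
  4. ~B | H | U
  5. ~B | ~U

Unit clause (H) forces H = True.
Unit clause (U) forces U = True.
In (~B | ~U) only ~B is left, so B = False.
All clauses satisfied.

H = True; B = False; U = True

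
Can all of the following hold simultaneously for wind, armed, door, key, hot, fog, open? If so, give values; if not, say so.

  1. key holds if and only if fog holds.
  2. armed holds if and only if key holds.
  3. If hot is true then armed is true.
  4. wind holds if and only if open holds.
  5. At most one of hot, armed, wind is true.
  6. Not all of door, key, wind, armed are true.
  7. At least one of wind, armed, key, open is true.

wind = False, armed = True, door = True, key = True, hot = False, fog = True, open = False

  (1) key=T, fog=T — same ✓
  (2) armed=T, key=T — same ✓
  (3) hot=F ⇒ armed: vacuous ✓
  (4) wind=F, open=F — same ✓
  (5) {hot, armed, wind}: 1 true — at most one ✓
  (6) {door, key, wind, armed}: 3/4 true — not all ✓
  (7) {wind, armed, key, open}: 2 true — at least one ✓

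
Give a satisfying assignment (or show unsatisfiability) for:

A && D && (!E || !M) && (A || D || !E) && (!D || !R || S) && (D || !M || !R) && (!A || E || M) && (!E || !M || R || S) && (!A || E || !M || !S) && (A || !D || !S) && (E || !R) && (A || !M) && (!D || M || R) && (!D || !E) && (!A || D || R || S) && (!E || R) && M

A = True, R = False, M = True, D = True, E = False, S = False

Unit clause (A) forces A = True.
Unit clause (D) forces D = True.
In (!D || !E) only !E is left, so E = False.
Unit clause (M) forces M = True.
In (!A || E || !M || !S) only !S is left, so S = False.
In (E || !R) only !R is left, so R = False.
All clauses satisfied.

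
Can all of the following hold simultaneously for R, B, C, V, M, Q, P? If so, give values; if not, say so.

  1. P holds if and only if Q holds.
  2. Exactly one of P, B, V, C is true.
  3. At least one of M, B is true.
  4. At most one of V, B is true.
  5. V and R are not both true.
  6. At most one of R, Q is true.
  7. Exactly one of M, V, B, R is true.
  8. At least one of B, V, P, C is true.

R: False, B: True, C: False, V: False, M: False, Q: False, P: False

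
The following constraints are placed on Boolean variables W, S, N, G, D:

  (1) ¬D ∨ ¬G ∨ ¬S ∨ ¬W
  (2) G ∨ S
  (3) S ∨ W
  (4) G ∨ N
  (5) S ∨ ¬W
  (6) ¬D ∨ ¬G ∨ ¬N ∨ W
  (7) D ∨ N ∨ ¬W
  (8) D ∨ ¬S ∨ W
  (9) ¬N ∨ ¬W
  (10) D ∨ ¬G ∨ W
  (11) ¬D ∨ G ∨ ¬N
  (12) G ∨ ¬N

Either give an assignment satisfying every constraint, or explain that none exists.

W: False; S: True; N: False; G: True; D: True

Try W = True:
  (S ∨ ¬W) forces S = True.
  (¬N ∨ ¬W) forces N = False.
  (G ∨ N) forces G = True.
  (¬D ∨ ¬G ∨ ¬S ∨ ¬W) forces D = False.
  clause (D ∨ N ∨ ¬W) is falsified — backtrack.
So W = False.
  then (S ∨ W) forces S = True.
  then (D ∨ ¬S ∨ W) forces D = True.
Try N = True:
  (¬D ∨ ¬G ∨ ¬N ∨ W) forces G = False.
  clause (¬D ∨ G ∨ ¬N) is falsified — backtrack.
So N = False.
  then (G ∨ N) forces G = True.
All clauses satisfied.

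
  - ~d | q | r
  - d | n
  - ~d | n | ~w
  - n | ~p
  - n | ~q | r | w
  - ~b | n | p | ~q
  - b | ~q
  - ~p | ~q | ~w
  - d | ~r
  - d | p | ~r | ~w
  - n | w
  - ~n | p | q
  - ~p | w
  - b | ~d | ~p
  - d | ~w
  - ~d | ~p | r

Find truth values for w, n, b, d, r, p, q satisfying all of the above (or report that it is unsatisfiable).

Set w = False.
  then (n | w) forces n = True.
  then (~p | w) forces p = False.
  then (~n | p | q) forces q = True.
  then (b | ~q) forces b = True.
Set d = False.
  then (d | ~r) forces r = False.
All clauses satisfied.

w = False, n = True, b = True, d = False, r = False, p = False, q = True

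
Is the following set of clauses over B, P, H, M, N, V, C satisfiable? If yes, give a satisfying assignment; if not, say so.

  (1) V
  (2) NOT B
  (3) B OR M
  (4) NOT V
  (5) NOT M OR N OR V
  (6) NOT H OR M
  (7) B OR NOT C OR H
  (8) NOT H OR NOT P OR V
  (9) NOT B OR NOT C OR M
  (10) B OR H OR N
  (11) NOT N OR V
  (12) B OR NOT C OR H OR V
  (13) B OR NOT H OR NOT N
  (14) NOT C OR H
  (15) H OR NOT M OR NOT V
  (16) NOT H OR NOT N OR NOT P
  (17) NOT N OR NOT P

Unsatisfiable

Case V = True:
  Clause (NOT V) is falsified — contradiction.
Case V = False:
  Clause (V) is falsified — contradiction.
Both cases fail, so the formula is unsatisfiable.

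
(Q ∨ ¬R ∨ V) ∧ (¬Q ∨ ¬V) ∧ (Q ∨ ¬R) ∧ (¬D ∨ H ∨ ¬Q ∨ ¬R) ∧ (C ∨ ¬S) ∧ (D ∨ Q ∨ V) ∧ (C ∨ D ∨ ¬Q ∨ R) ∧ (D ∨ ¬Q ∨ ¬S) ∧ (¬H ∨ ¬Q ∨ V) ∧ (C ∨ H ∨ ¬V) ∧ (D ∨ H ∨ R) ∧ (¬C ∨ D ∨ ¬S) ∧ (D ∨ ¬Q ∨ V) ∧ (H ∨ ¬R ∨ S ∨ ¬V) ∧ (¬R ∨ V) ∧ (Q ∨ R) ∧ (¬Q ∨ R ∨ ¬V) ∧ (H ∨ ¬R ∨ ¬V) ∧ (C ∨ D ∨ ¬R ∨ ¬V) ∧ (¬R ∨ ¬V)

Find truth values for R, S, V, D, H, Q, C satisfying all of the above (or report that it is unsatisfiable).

R=F, S=T, V=F, D=T, H=F, Q=T, C=T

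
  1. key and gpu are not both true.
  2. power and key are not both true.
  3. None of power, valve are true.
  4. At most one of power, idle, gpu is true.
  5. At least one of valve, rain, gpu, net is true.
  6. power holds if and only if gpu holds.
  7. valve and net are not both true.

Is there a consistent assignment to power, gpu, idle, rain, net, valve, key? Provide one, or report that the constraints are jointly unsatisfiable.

power: False; gpu: False; idle: True; rain: False; net: True; valve: False; key: True

  (1) key=T, gpu=F — not both ✓
  (2) power=F, key=T — not both ✓
  (3) {power, valve}: 0 true — none ✓
  (4) {power, idle, gpu}: 1 true — at most one ✓
  (5) {valve, rain, gpu, net}: 1 true — at least one ✓
  (6) power=F, gpu=F — same ✓
  (7) valve=F, net=T — not both ✓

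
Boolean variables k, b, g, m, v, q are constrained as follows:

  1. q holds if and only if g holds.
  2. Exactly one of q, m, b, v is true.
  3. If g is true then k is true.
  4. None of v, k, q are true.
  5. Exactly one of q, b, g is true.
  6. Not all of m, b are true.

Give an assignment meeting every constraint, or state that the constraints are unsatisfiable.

k = False, b = True, g = False, m = False, v = False, q = False

  (1) q=F, g=F — same ✓
  (2) {q, m, b, v}: 1 true — exactly one ✓
  (3) g=F ⇒ k: vacuous ✓
  (4) {v, k, q}: 0 true — none ✓
  (5) {q, b, g}: 1 true — exactly one ✓
  (6) {m, b}: 1/2 true — not all ✓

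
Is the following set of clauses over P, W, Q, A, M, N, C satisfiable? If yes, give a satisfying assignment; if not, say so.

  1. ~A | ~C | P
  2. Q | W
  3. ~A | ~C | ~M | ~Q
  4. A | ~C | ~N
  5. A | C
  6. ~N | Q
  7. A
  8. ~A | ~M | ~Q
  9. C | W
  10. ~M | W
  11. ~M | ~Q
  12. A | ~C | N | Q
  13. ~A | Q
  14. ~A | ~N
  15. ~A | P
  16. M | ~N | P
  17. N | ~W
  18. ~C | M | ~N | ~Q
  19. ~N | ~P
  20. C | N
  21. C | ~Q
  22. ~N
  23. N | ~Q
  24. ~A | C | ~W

The formula is unsatisfiable.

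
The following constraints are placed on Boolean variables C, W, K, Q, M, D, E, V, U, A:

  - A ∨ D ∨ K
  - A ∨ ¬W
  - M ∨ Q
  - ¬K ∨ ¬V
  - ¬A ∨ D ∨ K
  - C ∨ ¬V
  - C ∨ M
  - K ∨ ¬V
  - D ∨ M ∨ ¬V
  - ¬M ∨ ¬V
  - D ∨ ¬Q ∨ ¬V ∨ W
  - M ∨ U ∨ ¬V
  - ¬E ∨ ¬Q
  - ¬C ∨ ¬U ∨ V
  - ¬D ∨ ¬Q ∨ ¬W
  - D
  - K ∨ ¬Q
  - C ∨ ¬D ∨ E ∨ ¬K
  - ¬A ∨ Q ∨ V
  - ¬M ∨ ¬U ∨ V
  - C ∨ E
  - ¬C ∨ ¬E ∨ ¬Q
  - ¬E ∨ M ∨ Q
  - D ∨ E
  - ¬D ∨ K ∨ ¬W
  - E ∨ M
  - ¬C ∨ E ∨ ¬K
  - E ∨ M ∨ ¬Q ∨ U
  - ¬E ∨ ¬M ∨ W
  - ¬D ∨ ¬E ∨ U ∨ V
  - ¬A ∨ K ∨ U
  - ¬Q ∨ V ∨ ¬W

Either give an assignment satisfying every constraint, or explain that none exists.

C = True, W = False, K = False, Q = False, M = True, D = True, E = False, V = False, U = False, A = False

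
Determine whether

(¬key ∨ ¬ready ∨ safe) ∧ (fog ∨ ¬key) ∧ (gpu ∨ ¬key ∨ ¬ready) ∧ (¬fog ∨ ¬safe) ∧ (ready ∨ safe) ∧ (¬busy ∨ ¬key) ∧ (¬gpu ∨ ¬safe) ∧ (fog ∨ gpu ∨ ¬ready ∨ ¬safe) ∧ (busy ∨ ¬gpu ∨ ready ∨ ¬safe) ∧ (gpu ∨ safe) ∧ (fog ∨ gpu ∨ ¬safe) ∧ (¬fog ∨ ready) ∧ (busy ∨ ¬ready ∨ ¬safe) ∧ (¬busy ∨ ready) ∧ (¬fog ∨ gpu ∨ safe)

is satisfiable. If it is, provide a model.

Try ready = False:
  (ready ∨ safe) forces safe = True.
  (¬fog ∨ ¬safe) forces fog = False.
  (fog ∨ ¬key) forces key = False.
  (¬gpu ∨ ¬safe) forces gpu = False.
  clause (fog ∨ gpu ∨ ¬safe) is falsified — backtrack.
So ready = True.
Set fog = False.
  then (fog ∨ ¬key) forces key = False.
Set busy = True.
Try gpu = False:
  (fog ∨ gpu ∨ ¬ready ∨ ¬safe) forces safe = False.
  clause (gpu ∨ safe) is falsified — backtrack.
So gpu = True.
  then (¬gpu ∨ ¬safe) forces safe = False.
All clauses satisfied.

ready = True, fog = False, busy = True, gpu = True, key = False, safe = False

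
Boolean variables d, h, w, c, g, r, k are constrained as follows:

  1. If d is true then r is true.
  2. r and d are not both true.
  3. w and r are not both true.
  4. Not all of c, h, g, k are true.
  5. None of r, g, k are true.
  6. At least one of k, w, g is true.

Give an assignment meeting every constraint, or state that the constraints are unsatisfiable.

d = False; h = True; w = True; c = False; g = False; r = False; k = False

  (1) d=F ⇒ r: vacuous ✓
  (2) r=F, d=F — not both ✓
  (3) w=T, r=F — not both ✓
  (4) {c, h, g, k}: 1/4 true — not all ✓
  (5) {r, g, k}: 0 true — none ✓
  (6) {k, w, g}: 1 true — at least one ✓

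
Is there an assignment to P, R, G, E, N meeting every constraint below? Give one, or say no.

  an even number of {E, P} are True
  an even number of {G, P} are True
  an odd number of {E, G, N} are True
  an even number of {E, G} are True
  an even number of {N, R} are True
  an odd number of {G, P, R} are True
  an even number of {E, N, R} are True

P=F; R=T; G=F; E=F; N=T

{E, P}: 0 true → even ✓
{G, P}: 0 true → even ✓
{E, G, N}: 1 true → odd ✓
{E, G}: 0 true → even ✓
{N, R}: 2 true → even ✓
{G, P, R}: 1 true → odd ✓
{E, N, R}: 2 true → even ✓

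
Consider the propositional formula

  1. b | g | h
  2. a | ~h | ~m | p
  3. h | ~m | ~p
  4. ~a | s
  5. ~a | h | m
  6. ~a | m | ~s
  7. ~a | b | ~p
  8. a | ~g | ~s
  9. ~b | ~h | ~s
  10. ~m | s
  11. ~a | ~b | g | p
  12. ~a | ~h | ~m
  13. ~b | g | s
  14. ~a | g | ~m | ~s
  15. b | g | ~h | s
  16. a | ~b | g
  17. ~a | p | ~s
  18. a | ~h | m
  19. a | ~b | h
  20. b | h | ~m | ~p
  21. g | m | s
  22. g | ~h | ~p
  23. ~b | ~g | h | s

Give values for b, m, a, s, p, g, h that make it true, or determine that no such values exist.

Set b = False.
Set m = False.
Try a = True:
  (~a | s) forces s = True.
  clause (~a | m | ~s) is falsified — backtrack.
So a = False.
  then (a | ~h | m) forces h = False.
  then (b | g | h) forces g = True.
  then (a | ~g | ~s) forces s = False.
Set p = False.
All clauses satisfied.

b: False, m: False, a: False, s: False, p: False, g: True, h: False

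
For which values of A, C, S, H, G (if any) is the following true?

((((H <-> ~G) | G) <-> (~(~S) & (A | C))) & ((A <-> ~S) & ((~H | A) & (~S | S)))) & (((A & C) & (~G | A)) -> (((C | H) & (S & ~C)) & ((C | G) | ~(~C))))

A=T, C=F, S=F, H=F, G=F

  (((H <-> ~G) | G) <-> (~(~S) & (A | C))) & ((A <-> ~S) & ((~H | A) & (~S | S))) = True
    ((H <-> ~G) | G) <-> (~(~S) & (A | C)) = True
      (H <-> ~G) | G = False
        H <-> ~G = False
          ~G = True
      ~(~S) & (A | C) = False
        ~(~S) = False
          ~S = True
        A | C = True
    (A <-> ~S) & ((~H | A) & (~S | S)) = True
      A <-> ~S = True
        ~S = True
      (~H | A) & (~S | S) = True
        ~H | A = True
          ~H = True
        ~S | S = True
          ~S = True
  ((A & C) & (~G | A)) -> (((C | H) & (S & ~C)) & ((C | G) | ~(~C))) = True
    (A & C) & (~G | A) = False
      A & C = False
      ~G | A = True
        ~G = True
    ((C | H) & (S & ~C)) & ((C | G) | ~(~C)) = False
      (C | H) & (S & ~C) = False
        C | H = False
        S & ~C = False
          ~C = True
      (C | G) | ~(~C) = False
        C | G = False
        ~(~C) = False
          ~C = True
Both conjuncts True, so the formula holds.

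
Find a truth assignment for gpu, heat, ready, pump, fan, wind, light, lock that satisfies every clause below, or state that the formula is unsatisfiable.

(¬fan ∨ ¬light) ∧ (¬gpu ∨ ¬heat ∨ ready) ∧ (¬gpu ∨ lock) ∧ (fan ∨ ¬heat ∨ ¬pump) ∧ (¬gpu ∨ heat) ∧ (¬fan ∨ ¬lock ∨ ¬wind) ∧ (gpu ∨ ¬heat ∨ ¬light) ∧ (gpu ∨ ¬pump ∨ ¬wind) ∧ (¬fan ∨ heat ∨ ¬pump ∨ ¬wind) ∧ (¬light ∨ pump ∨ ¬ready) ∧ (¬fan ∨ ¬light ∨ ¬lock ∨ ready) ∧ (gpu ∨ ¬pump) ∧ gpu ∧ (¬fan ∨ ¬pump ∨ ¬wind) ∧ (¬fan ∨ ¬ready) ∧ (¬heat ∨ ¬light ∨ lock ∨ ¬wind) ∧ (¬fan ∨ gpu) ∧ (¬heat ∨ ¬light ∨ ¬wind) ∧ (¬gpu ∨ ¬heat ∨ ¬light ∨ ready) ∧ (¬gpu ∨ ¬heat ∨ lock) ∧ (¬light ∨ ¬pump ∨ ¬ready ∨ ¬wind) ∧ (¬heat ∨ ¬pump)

Unit clause (gpu) forces gpu = True.
In (¬gpu ∨ lock) only lock is left, so lock = True.
In (¬gpu ∨ heat) only heat is left, so heat = True.
In (¬heat ∨ ¬pump) only ¬pump is left, so pump = False.
In (¬gpu ∨ ¬heat ∨ ready) only ready is left, so ready = True.
In (¬light ∨ pump ∨ ¬ready) only ¬light is left, so light = False.
In (¬fan ∨ ¬ready) only ¬fan is left, so fan = False.
Set wind = False.
All clauses satisfied.

gpu: True; heat: True; ready: True; pump: False; fan: False; wind: False; light: False; lock: True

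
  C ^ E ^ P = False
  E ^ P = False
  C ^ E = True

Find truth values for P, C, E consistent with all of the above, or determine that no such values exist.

P=T; C=F; E=T

C ^ E ^ P = F ^ T ^ T = False ✓
E ^ P = T ^ T = False ✓
C ^ E = F ^ T = True ✓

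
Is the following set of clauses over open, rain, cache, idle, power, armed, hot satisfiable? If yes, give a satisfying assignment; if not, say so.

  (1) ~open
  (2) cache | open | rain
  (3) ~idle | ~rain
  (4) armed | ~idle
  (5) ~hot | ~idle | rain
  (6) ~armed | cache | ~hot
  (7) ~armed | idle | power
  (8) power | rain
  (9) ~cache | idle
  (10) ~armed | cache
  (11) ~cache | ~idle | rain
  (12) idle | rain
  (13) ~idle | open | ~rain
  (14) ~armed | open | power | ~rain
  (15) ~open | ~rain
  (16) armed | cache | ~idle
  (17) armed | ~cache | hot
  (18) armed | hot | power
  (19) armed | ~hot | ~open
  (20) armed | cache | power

open=F; rain=T; cache=F; idle=F; power=T; armed=F; hot=F

Unit clause (~open) forces open = False.
Set rain = True.
  then (~idle | ~rain) forces idle = False.
  then (~cache | idle) forces cache = False.
  then (~armed | cache) forces armed = False.
  then (armed | cache | power) forces power = True.
Set hot = False.
All clauses satisfied.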